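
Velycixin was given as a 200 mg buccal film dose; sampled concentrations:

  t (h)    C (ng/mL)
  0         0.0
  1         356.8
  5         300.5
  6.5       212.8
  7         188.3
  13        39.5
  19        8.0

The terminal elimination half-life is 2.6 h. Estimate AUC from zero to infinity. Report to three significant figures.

AUC = 2830 ng/mL·h

Trapezoidal AUC_0→19:
  [0→1]: (0.0+356.8)/2 × 1 = 178.4
  [1→5]: (356.8+300.5)/2 × 4 = 1314.6
  [5→6.5]: (300.5+212.8)/2 × 1.5 = 384.975
  [6.5→7]: (212.8+188.3)/2 × 0.5 = 100.275
  [7→13]: (188.3+39.5)/2 × 6 = 683.4
  [13→19]: (39.5+8.0)/2 × 6 = 142.5
  Sum = 2804.15 ng/mL·h
k_e = ln2 / t½ = 0.693147 / 2.6 = 0.2666 h^-1
Extrapolated tail: C_last / k_e = 8.0 / 0.2666 = 30.008
AUC_0→∞ = 2804.15 + 30.008 = 2834.158 ng/mL·h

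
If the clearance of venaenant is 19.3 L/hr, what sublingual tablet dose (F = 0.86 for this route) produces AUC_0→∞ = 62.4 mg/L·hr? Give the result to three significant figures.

Dose = 1400 mg

Dose = CL × AUC_0→∞ / F
     = 19.3 × 62.4 / 0.86 = 1400.37 mg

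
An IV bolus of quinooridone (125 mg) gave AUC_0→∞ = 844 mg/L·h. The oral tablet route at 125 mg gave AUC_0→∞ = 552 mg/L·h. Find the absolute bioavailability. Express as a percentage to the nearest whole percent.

F = (AUC_ev / D_ev) / (AUC_iv / D_iv)
  = (552/125) / (844/125)
  = 4.416 / 6.752 = 0.6540
  = 65.40%

F = 65%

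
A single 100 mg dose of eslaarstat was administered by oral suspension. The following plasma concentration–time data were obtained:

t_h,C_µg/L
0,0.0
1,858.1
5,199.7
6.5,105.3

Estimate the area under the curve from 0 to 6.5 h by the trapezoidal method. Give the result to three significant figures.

Trapezoidal AUC_0→6.5:
  [0→1]: (0.0+858.1)/2 × 1 = 429.05
  [1→5]: (858.1+199.7)/2 × 4 = 2115.6
  [5→6.5]: (199.7+105.3)/2 × 1.5 = 228.75
  Sum = 2773.4 µg/L·h

AUC = 2770 µg/L·h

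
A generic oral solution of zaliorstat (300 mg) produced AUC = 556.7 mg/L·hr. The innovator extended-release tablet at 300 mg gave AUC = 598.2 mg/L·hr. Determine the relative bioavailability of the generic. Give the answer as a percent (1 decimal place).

F_rel = 93.1%

F_rel = (AUC_test/D_test) / (AUC_ref/D_ref)
      = (556.7/300) / (598.2/300)
      = 1.85567 / 1.994 = 0.9306 = 93.06%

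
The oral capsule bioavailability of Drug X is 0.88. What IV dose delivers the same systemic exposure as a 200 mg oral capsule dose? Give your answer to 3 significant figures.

D_iv = 176 mg

Systemic exposure from an extravascular dose = F × D_ev, so the equivalent IV dose is F × D_ev.
D_iv = F × D_ev = 0.88 × 200 = 176 mg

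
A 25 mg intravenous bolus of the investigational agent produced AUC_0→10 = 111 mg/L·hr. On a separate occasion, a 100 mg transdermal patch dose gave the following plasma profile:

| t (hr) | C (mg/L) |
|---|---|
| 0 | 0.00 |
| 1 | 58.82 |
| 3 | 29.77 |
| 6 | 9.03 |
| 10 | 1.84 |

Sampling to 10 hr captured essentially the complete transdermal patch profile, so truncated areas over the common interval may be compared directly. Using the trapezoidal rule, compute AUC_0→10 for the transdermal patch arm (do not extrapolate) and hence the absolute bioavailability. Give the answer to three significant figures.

Trapezoidal AUC_0→10 (transdermal patch):
  [0→1]: (0.00+58.82)/2 × 1 = 29.41
  [1→3]: (58.82+29.77)/2 × 2 = 88.59
  [3→6]: (29.77+9.03)/2 × 3 = 58.2
  [6→10]: (9.03+1.84)/2 × 4 = 21.74
  Sum = 197.94 mg/L·hr
F = (AUC_ev/D_ev)/(AUC_iv/D_iv) = (197.94/100)/(111/25) = 1.9794/4.44 = 0.4458

F = 0.446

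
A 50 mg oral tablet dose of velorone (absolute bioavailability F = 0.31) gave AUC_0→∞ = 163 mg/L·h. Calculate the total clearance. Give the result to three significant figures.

CL = F × Dose / AUC_0→∞
   = 0.31 × 50 / 163 = 0.095092 L/h

CL = 0.0951 L/h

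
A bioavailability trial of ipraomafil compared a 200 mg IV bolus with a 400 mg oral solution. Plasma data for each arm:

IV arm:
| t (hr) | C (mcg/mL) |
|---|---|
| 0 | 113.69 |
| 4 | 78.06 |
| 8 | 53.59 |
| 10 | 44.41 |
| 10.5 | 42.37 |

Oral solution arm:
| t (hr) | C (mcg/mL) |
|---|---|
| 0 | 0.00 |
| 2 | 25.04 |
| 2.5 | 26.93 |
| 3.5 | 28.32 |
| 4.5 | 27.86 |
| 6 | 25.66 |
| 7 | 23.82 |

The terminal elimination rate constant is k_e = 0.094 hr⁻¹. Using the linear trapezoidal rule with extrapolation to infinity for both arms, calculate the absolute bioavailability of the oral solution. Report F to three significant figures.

F = 0.169

Trapezoidal AUC_0→10.5 (IV):
  [0→4]: (113.69+78.06)/2 × 4 = 383.5
  [4→8]: (78.06+53.59)/2 × 4 = 263.3
  [8→10]: (53.59+44.41)/2 × 2 = 98.0
  [10→10.5]: (44.41+42.37)/2 × 0.5 = 21.695
  Sum = 766.495 mcg/mL·hr
IV tail: 42.37/0.094 = 450.745; AUC_iv,0→∞ = 766.495 + 450.745 = 1217.24 mcg/mL·hr
Trapezoidal AUC_0→7 (oral solution):
  [0→2]: (0.00+25.04)/2 × 2 = 25.04
  [2→2.5]: (25.04+26.93)/2 × 0.5 = 12.9925
  [2.5→3.5]: (26.93+28.32)/2 × 1 = 27.625
  [3.5→4.5]: (28.32+27.86)/2 × 1 = 28.09
  [4.5→6]: (27.86+25.66)/2 × 1.5 = 40.14
  [6→7]: (25.66+23.82)/2 × 1 = 24.74
  Sum = 158.6275 mcg/mL·hr
oral solution tail: 23.82/0.094 = 253.404; AUC_ev,0→∞ = 158.6275 + 253.404 = 412.0315 mcg/mL·hr
F = (AUC_ev/D_ev)/(AUC_iv/D_iv) = (412.0315/400)/(1217.24/200) = 1.03008/6.0862 = 0.1692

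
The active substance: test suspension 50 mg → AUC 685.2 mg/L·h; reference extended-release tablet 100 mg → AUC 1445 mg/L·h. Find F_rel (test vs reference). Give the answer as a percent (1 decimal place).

F_rel = 94.8%

F_rel = (AUC_test/D_test) / (AUC_ref/D_ref)
      = (685.2/50) / (1445/100)
      = 13.704 / 14.45 = 0.9484 = 94.84%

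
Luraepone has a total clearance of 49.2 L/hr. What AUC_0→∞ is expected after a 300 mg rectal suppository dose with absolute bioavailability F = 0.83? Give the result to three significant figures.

AUC_0→∞ = F × Dose / CL
        = 0.83 × 300 / 49.2 = 5.06098 mg/L·hr

AUC = 5.06 mg/L·hr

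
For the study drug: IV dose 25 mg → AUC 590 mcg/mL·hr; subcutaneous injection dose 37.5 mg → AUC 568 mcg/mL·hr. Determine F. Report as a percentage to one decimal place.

F = 64.2%

F = (AUC_ev / D_ev) / (AUC_iv / D_iv)
  = (568/37.5) / (590/25)
  = 15.1467 / 23.6 = 0.6418
  = 64.18%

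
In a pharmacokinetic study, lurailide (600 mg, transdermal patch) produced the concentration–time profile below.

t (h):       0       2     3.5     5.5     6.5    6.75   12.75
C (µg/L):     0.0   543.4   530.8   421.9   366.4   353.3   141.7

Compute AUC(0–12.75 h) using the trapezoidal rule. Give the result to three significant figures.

AUC = 4270 µg/L·h

Trapezoidal AUC_0→12.75:
  [0→2]: (0.0+543.4)/2 × 2 = 543.4
  [2→3.5]: (543.4+530.8)/2 × 1.5 = 805.65
  [3.5→5.5]: (530.8+421.9)/2 × 2 = 952.7
  [5.5→6.5]: (421.9+366.4)/2 × 1 = 394.15
  [6.5→6.75]: (366.4+353.3)/2 × 0.25 = 89.9625
  [6.75→12.75]: (353.3+141.7)/2 × 6 = 1485.0
  Sum = 4270.8625 µg/L·h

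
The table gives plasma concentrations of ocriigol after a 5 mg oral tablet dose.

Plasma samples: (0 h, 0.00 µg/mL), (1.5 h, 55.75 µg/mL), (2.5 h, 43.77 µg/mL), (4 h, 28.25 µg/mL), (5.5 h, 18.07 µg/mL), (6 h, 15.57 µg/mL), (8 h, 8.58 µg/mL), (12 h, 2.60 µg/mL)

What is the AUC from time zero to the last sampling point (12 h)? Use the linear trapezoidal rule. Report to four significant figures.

Trapezoidal AUC_0→12:
  [0→1.5]: (0.00+55.75)/2 × 1.5 = 41.8125
  [1.5→2.5]: (55.75+43.77)/2 × 1 = 49.76
  [2.5→4]: (43.77+28.25)/2 × 1.5 = 54.015
  [4→5.5]: (28.25+18.07)/2 × 1.5 = 34.74
  [5.5→6]: (18.07+15.57)/2 × 0.5 = 8.41
  [6→8]: (15.57+8.58)/2 × 2 = 24.15
  [8→12]: (8.58+2.60)/2 × 4 = 22.36
  Sum = 235.2475 µg/mL·h

AUC = 235.2 µg/mL·h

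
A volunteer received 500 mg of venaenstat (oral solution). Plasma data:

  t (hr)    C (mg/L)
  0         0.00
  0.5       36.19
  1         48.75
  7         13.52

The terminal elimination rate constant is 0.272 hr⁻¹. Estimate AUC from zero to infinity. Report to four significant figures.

AUC = 266.8 mg/L·hr

Trapezoidal AUC_0→7:
  [0→0.5]: (0.00+36.19)/2 × 0.5 = 9.0475
  [0.5→1]: (36.19+48.75)/2 × 0.5 = 21.235
  [1→7]: (48.75+13.52)/2 × 6 = 186.81
  Sum = 217.0925 mg/L·hr
Extrapolated tail: C_last / k_e = 13.52 / 0.272 = 49.706
AUC_0→∞ = 217.0925 + 49.706 = 266.7985 mg/L·hr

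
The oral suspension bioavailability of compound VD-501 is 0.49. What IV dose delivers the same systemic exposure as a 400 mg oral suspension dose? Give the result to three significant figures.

D_iv = 196 mg

Systemic exposure from an extravascular dose = F × D_ev, so the equivalent IV dose is F × D_ev.
D_iv = F × D_ev = 0.49 × 400 = 196 mg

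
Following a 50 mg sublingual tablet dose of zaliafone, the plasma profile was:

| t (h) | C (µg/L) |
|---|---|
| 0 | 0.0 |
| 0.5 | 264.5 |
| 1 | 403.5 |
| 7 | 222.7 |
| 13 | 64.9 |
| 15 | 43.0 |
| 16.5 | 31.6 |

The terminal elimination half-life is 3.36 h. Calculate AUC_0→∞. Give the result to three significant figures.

AUC = 3290 µg/L·h

Trapezoidal AUC_0→16.5:
  [0→0.5]: (0.0+264.5)/2 × 0.5 = 66.125
  [0.5→1]: (264.5+403.5)/2 × 0.5 = 167.0
  [1→7]: (403.5+222.7)/2 × 6 = 1878.6
  [7→13]: (222.7+64.9)/2 × 6 = 862.8
  [13→15]: (64.9+43.0)/2 × 2 = 107.9
  [15→16.5]: (43.0+31.6)/2 × 1.5 = 55.95
  Sum = 3138.375 µg/L·h
k_e = ln2 / t½ = 0.693147 / 3.36 = 0.2063 h^-1
Extrapolated tail: C_last / k_e = 31.6 / 0.2063 = 153.175
AUC_0→∞ = 3138.375 + 153.175 = 3291.55 µg/L·h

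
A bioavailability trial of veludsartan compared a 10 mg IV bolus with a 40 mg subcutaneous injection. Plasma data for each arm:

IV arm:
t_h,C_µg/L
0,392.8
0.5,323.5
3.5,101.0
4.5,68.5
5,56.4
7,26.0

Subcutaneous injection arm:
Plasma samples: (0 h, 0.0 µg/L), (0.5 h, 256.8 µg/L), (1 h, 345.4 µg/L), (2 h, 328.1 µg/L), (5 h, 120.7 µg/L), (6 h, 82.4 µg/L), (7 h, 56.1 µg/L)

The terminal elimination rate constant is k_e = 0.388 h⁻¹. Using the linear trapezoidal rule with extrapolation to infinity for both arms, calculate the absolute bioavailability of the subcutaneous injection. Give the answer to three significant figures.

Trapezoidal AUC_0→7 (IV):
  [0→0.5]: (392.8+323.5)/2 × 0.5 = 179.075
  [0.5→3.5]: (323.5+101.0)/2 × 3 = 636.75
  [3.5→4.5]: (101.0+68.5)/2 × 1 = 84.75
  [4.5→5]: (68.5+56.4)/2 × 0.5 = 31.225
  [5→7]: (56.4+26.0)/2 × 2 = 82.4
  Sum = 1014.2 µg/L·h
IV tail: 26.0/0.388 = 67.010; AUC_iv,0→∞ = 1014.2 + 67.010 = 1081.21 µg/L·h
Trapezoidal AUC_0→7 (subcutaneous injection):
  [0→0.5]: (0.0+256.8)/2 × 0.5 = 64.2
  [0.5→1]: (256.8+345.4)/2 × 0.5 = 150.55
  [1→2]: (345.4+328.1)/2 × 1 = 336.75
  [2→5]: (328.1+120.7)/2 × 3 = 673.2
  [5→6]: (120.7+82.4)/2 × 1 = 101.55
  [6→7]: (82.4+56.1)/2 × 1 = 69.25
  Sum = 1395.5 µg/L·h
subcutaneous injection tail: 56.1/0.388 = 144.588; AUC_ev,0→∞ = 1395.5 + 144.588 = 1540.088 µg/L·h
F = (AUC_ev/D_ev)/(AUC_iv/D_iv) = (1540.088/40)/(1081.21/10) = 38.5022/108.121 = 0.3561

F = 0.356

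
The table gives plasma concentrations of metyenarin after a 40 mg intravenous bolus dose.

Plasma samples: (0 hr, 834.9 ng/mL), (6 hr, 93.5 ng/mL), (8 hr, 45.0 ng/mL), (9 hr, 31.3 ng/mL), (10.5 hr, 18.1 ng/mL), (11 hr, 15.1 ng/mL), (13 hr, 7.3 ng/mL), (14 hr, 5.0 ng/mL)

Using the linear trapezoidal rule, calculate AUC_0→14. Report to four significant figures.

Trapezoidal AUC_0→14:
  [0→6]: (834.9+93.5)/2 × 6 = 2785.2
  [6→8]: (93.5+45.0)/2 × 2 = 138.5
  [8→9]: (45.0+31.3)/2 × 1 = 38.15
  [9→10.5]: (31.3+18.1)/2 × 1.5 = 37.05
  [10.5→11]: (18.1+15.1)/2 × 0.5 = 8.3
  [11→13]: (15.1+7.3)/2 × 2 = 22.4
  [13→14]: (7.3+5.0)/2 × 1 = 6.15
  Sum = 3035.75 ng/mL·hr

AUC = 3036 ng/mL·hr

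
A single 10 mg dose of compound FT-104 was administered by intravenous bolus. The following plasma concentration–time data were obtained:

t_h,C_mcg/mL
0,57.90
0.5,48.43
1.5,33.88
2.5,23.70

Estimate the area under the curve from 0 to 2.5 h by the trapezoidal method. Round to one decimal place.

Trapezoidal AUC_0→2.5:
  [0→0.5]: (57.90+48.43)/2 × 0.5 = 26.5825
  [0.5→1.5]: (48.43+33.88)/2 × 1 = 41.155
  [1.5→2.5]: (33.88+23.70)/2 × 1 = 28.79
  Sum = 96.5275 mcg/mL·h

AUC = 96.5 mcg/mL·h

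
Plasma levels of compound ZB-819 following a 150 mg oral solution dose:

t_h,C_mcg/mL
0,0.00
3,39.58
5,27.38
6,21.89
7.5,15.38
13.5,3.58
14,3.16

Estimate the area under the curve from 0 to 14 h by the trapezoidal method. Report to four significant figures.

Trapezoidal AUC_0→14:
  [0→3]: (0.00+39.58)/2 × 3 = 59.37
  [3→5]: (39.58+27.38)/2 × 2 = 66.96
  [5→6]: (27.38+21.89)/2 × 1 = 24.635
  [6→7.5]: (21.89+15.38)/2 × 1.5 = 27.9525
  [7.5→13.5]: (15.38+3.58)/2 × 6 = 56.88
  [13.5→14]: (3.58+3.16)/2 × 0.5 = 1.685
  Sum = 237.4825 mcg/mL·h

AUC = 237.5 mcg/mL·h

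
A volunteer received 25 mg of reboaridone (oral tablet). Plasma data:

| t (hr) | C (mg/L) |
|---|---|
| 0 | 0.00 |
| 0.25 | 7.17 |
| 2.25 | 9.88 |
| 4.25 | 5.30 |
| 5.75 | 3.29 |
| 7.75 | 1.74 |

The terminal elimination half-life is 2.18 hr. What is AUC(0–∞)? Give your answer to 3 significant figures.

AUC = 50.1 mg/L·hr

Trapezoidal AUC_0→7.75:
  [0→0.25]: (0.00+7.17)/2 × 0.25 = 0.89625
  [0.25→2.25]: (7.17+9.88)/2 × 2 = 17.05
  [2.25→4.25]: (9.88+5.30)/2 × 2 = 15.18
  [4.25→5.75]: (5.30+3.29)/2 × 1.5 = 6.4425
  [5.75→7.75]: (3.29+1.74)/2 × 2 = 5.03
  Sum = 44.59875 mg/L·hr
k_e = ln2 / t½ = 0.693147 / 2.18 = 0.3180 hr^-1
Extrapolated tail: C_last / k_e = 1.74 / 0.318 = 5.472
AUC_0→∞ = 44.59875 + 5.472 = 50.07075 mg/L·hr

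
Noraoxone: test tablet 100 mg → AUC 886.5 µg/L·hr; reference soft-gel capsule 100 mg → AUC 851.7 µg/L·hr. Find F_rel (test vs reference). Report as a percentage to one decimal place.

F_rel = 104.1%

F_rel = (AUC_test/D_test) / (AUC_ref/D_ref)
      = (886.5/100) / (851.7/100)
      = 8.865 / 8.517 = 1.0409 = 104.09%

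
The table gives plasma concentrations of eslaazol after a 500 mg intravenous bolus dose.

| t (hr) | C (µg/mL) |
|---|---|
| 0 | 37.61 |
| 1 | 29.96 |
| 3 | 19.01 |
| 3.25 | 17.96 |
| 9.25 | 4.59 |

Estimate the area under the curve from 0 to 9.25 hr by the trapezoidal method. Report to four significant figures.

AUC = 155.0 µg/mL·hr

Trapezoidal AUC_0→9.25:
  [0→1]: (37.61+29.96)/2 × 1 = 33.785
  [1→3]: (29.96+19.01)/2 × 2 = 48.97
  [3→3.25]: (19.01+17.96)/2 × 0.25 = 4.62125
  [3.25→9.25]: (17.96+4.59)/2 × 6 = 67.65
  Sum = 155.02625 µg/mL·hr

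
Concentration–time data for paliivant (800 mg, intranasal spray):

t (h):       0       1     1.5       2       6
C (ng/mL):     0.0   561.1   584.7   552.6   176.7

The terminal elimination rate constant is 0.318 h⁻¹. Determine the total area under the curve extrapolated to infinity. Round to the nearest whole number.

AUC = 2866 ng/mL·h

Trapezoidal AUC_0→6:
  [0→1]: (0.0+561.1)/2 × 1 = 280.55
  [1→1.5]: (561.1+584.7)/2 × 0.5 = 286.45
  [1.5→2]: (584.7+552.6)/2 × 0.5 = 284.325
  [2→6]: (552.6+176.7)/2 × 4 = 1458.6
  Sum = 2309.925 ng/mL·h
Extrapolated tail: C_last / k_e = 176.7 / 0.318 = 555.660
AUC_0→∞ = 2309.925 + 555.660 = 2865.585 ng/mL·h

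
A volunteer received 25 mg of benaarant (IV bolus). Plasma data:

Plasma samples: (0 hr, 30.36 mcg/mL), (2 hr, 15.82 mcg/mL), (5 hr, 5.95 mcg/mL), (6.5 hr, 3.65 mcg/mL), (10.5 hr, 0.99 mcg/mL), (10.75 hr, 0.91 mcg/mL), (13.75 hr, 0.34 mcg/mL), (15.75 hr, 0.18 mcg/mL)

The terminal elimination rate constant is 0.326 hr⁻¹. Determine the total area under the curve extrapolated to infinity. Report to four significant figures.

Trapezoidal AUC_0→15.75:
  [0→2]: (30.36+15.82)/2 × 2 = 46.18
  [2→5]: (15.82+5.95)/2 × 3 = 32.655
  [5→6.5]: (5.95+3.65)/2 × 1.5 = 7.2
  [6.5→10.5]: (3.65+0.99)/2 × 4 = 9.28
  [10.5→10.75]: (0.99+0.91)/2 × 0.25 = 0.2375
  [10.75→13.75]: (0.91+0.34)/2 × 3 = 1.875
  [13.75→15.75]: (0.34+0.18)/2 × 2 = 0.52
  Sum = 97.9475 mcg/mL·hr
Extrapolated tail: C_last / k_e = 0.18 / 0.326 = 0.552
AUC_0→∞ = 97.9475 + 0.552 = 98.4995 mcg/mL·hr

AUC = 98.50 mcg/mL·hr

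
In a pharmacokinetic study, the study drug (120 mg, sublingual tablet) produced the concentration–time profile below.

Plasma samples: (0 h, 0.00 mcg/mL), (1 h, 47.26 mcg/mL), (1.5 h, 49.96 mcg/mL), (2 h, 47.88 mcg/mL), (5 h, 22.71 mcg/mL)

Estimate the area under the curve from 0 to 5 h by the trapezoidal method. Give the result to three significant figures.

AUC = 178 mcg/mL·h

Trapezoidal AUC_0→5:
  [0→1]: (0.00+47.26)/2 × 1 = 23.63
  [1→1.5]: (47.26+49.96)/2 × 0.5 = 24.305
  [1.5→2]: (49.96+47.88)/2 × 0.5 = 24.46
  [2→5]: (47.88+22.71)/2 × 3 = 105.885
  Sum = 178.28 mcg/mL·h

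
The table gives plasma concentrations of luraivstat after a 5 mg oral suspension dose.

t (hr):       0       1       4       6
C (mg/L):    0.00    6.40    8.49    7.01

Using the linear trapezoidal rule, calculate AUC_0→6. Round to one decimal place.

Trapezoidal AUC_0→6:
  [0→1]: (0.00+6.40)/2 × 1 = 3.2
  [1→4]: (6.40+8.49)/2 × 3 = 22.335
  [4→6]: (8.49+7.01)/2 × 2 = 15.5
  Sum = 41.035 mg/L·hr

AUC = 41.0 mg/L·hr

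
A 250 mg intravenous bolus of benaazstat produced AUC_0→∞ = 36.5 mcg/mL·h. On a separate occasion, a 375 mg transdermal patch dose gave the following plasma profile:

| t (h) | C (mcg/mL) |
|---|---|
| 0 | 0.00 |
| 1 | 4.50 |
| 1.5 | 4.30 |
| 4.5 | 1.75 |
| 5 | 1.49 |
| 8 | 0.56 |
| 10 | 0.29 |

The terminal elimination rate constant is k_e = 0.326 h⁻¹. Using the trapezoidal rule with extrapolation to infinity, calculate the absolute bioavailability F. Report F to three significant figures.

F = 0.350

Trapezoidal AUC_0→10 (transdermal patch):
  [0→1]: (0.00+4.50)/2 × 1 = 2.25
  [1→1.5]: (4.50+4.30)/2 × 0.5 = 2.2
  [1.5→4.5]: (4.30+1.75)/2 × 3 = 9.075
  [4.5→5]: (1.75+1.49)/2 × 0.5 = 0.81
  [5→8]: (1.49+0.56)/2 × 3 = 3.075
  [8→10]: (0.56+0.29)/2 × 2 = 0.85
  Sum = 18.26 mcg/mL·h
Tail: C_last/k_e = 0.29/0.326 = 0.890
AUC_0→∞ (transdermal patch) = 18.26 + 0.890 = 19.15 mcg/mL·h
F = (AUC_ev/D_ev)/(AUC_iv/D_iv) = (19.15/375)/(36.5/250) = 0.0510667/0.146 = 0.3498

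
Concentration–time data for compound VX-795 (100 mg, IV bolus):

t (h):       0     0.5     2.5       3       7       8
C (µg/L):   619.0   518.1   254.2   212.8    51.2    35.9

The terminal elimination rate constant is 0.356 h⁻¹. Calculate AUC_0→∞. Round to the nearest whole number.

Trapezoidal AUC_0→8:
  [0→0.5]: (619.0+518.1)/2 × 0.5 = 284.275
  [0.5→2.5]: (518.1+254.2)/2 × 2 = 772.3
  [2.5→3]: (254.2+212.8)/2 × 0.5 = 116.75
  [3→7]: (212.8+51.2)/2 × 4 = 528.0
  [7→8]: (51.2+35.9)/2 × 1 = 43.55
  Sum = 1744.875 µg/L·h
Extrapolated tail: C_last / k_e = 35.9 / 0.356 = 100.843
AUC_0→∞ = 1744.875 + 100.843 = 1845.718 µg/L·h

AUC = 1846 µg/L·h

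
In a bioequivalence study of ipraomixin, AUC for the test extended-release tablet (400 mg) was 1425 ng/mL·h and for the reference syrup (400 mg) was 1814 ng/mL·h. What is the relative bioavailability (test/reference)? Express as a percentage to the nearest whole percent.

F_rel = 79%

F_rel = (AUC_test/D_test) / (AUC_ref/D_ref)
      = (1425/400) / (1814/400)
      = 3.5625 / 4.535 = 0.7856 = 78.56%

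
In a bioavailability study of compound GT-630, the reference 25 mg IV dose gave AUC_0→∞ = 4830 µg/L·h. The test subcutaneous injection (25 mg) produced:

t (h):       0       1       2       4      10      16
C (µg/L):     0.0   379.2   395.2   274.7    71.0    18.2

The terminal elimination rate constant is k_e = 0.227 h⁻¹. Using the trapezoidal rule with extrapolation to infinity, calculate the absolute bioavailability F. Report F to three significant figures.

Trapezoidal AUC_0→16 (subcutaneous injection):
  [0→1]: (0.0+379.2)/2 × 1 = 189.6
  [1→2]: (379.2+395.2)/2 × 1 = 387.2
  [2→4]: (395.2+274.7)/2 × 2 = 669.9
  [4→10]: (274.7+71.0)/2 × 6 = 1037.1
  [10→16]: (71.0+18.2)/2 × 6 = 267.6
  Sum = 2551.4 µg/L·h
Tail: C_last/k_e = 18.2/0.227 = 80.176
AUC_0→∞ (subcutaneous injection) = 2551.4 + 80.176 = 2631.576 µg/L·h
F = (AUC_ev/D_ev)/(AUC_iv/D_iv) = (2631.576/25)/(4830/25) = 105.26304/193.2 = 0.5448

F = 0.545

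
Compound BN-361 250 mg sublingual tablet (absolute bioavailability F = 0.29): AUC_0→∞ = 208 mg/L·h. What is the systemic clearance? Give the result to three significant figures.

CL = 0.349 L/h

CL = F × Dose / AUC_0→∞
   = 0.29 × 250 / 208 = 0.348558 L/h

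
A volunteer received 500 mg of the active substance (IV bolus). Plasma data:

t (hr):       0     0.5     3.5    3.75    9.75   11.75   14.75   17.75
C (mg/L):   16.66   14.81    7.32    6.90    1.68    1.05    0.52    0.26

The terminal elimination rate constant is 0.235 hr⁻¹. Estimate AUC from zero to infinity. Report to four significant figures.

Trapezoidal AUC_0→17.75:
  [0→0.5]: (16.66+14.81)/2 × 0.5 = 7.8675
  [0.5→3.5]: (14.81+7.32)/2 × 3 = 33.195
  [3.5→3.75]: (7.32+6.90)/2 × 0.25 = 1.7775
  [3.75→9.75]: (6.90+1.68)/2 × 6 = 25.74
  [9.75→11.75]: (1.68+1.05)/2 × 2 = 2.73
  [11.75→14.75]: (1.05+0.52)/2 × 3 = 2.355
  [14.75→17.75]: (0.52+0.26)/2 × 3 = 1.17
  Sum = 74.835 mg/L·hr
Extrapolated tail: C_last / k_e = 0.26 / 0.235 = 1.106
AUC_0→∞ = 74.835 + 1.106 = 75.941 mg/L·hr

AUC = 75.94 mg/L·hr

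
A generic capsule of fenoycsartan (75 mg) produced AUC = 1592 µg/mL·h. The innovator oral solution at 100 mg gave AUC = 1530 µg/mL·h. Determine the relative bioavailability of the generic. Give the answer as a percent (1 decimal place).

F_rel = 138.7%

F_rel = (AUC_test/D_test) / (AUC_ref/D_ref)
      = (1592/75) / (1530/100)
      = 21.2267 / 15.3 = 1.3874 = 138.74%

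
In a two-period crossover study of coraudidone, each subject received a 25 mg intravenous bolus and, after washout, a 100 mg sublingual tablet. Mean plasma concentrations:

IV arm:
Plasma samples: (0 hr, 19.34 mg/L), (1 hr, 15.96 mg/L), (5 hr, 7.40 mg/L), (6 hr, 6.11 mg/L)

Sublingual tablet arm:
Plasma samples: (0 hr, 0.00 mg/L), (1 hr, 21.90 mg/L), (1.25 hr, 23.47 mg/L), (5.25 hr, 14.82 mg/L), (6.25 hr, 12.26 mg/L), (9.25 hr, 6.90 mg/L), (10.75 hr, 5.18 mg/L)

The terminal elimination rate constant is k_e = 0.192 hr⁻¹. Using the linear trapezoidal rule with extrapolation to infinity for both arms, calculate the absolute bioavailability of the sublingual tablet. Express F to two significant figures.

F = 0.42

Trapezoidal AUC_0→6 (IV):
  [0→1]: (19.34+15.96)/2 × 1 = 17.65
  [1→5]: (15.96+7.40)/2 × 4 = 46.72
  [5→6]: (7.40+6.11)/2 × 1 = 6.755
  Sum = 71.125 mg/L·hr
IV tail: 6.11/0.192 = 31.823; AUC_iv,0→∞ = 71.125 + 31.823 = 102.948 mg/L·hr
Trapezoidal AUC_0→10.75 (sublingual tablet):
  [0→1]: (0.00+21.90)/2 × 1 = 10.95
  [1→1.25]: (21.90+23.47)/2 × 0.25 = 5.67125
  [1.25→5.25]: (23.47+14.82)/2 × 4 = 76.58
  [5.25→6.25]: (14.82+12.26)/2 × 1 = 13.54
  [6.25→9.25]: (12.26+6.90)/2 × 3 = 28.74
  [9.25→10.75]: (6.90+5.18)/2 × 1.5 = 9.06
  Sum = 144.54125 mg/L·hr
sublingual tablet tail: 5.18/0.192 = 26.979; AUC_ev,0→∞ = 144.54125 + 26.979 = 171.52025 mg/L·hr
F = (AUC_ev/D_ev)/(AUC_iv/D_iv) = (171.52025/100)/(102.948/25) = 1.7152025/4.11792 = 0.4165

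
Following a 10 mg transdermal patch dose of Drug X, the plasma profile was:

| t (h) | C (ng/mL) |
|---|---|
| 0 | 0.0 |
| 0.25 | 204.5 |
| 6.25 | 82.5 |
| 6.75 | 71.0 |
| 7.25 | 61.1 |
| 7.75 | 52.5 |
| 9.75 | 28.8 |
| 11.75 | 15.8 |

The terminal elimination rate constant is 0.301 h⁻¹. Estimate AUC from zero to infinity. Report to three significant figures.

Trapezoidal AUC_0→11.75:
  [0→0.25]: (0.0+204.5)/2 × 0.25 = 25.5625
  [0.25→6.25]: (204.5+82.5)/2 × 6 = 861.0
  [6.25→6.75]: (82.5+71.0)/2 × 0.5 = 38.375
  [6.75→7.25]: (71.0+61.1)/2 × 0.5 = 33.025
  [7.25→7.75]: (61.1+52.5)/2 × 0.5 = 28.4
  [7.75→9.75]: (52.5+28.8)/2 × 2 = 81.3
  [9.75→11.75]: (28.8+15.8)/2 × 2 = 44.6
  Sum = 1112.2625 ng/mL·h
Extrapolated tail: C_last / k_e = 15.8 / 0.301 = 52.492
AUC_0→∞ = 1112.2625 + 52.492 = 1164.7545 ng/mL·h

AUC = 1160 ng/mL·h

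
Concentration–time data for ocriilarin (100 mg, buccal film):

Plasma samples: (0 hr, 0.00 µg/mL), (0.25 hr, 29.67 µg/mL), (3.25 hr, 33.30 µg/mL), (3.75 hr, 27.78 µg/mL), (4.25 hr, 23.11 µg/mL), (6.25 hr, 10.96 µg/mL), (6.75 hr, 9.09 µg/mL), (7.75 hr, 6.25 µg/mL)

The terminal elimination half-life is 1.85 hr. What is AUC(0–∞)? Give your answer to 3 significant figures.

AUC = 190 µg/mL·hr

Trapezoidal AUC_0→7.75:
  [0→0.25]: (0.00+29.67)/2 × 0.25 = 3.70875
  [0.25→3.25]: (29.67+33.30)/2 × 3 = 94.455
  [3.25→3.75]: (33.30+27.78)/2 × 0.5 = 15.27
  [3.75→4.25]: (27.78+23.11)/2 × 0.5 = 12.7225
  [4.25→6.25]: (23.11+10.96)/2 × 2 = 34.07
  [6.25→6.75]: (10.96+9.09)/2 × 0.5 = 5.0125
  [6.75→7.75]: (9.09+6.25)/2 × 1 = 7.67
  Sum = 172.90875 µg/mL·hr
k_e = ln2 / t½ = 0.693147 / 1.85 = 0.3747 hr^-1
Extrapolated tail: C_last / k_e = 6.25 / 0.3747 = 16.680
AUC_0→∞ = 172.90875 + 16.680 = 189.58875 µg/mL·hr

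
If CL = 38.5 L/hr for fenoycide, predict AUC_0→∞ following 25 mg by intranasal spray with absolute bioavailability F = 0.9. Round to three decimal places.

AUC_0→∞ = F × Dose / CL
        = 0.9 × 25 / 38.5 = 0.584416 mg/L·hr

AUC = 0.584 mg/L·hr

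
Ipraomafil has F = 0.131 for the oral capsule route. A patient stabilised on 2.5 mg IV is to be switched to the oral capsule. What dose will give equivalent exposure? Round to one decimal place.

For equal systemic exposure: F × D_ev = D_iv
D_ev = D_iv / F = 2.5 / 0.131 = 19.084 mg

D_oral = 19.1 mg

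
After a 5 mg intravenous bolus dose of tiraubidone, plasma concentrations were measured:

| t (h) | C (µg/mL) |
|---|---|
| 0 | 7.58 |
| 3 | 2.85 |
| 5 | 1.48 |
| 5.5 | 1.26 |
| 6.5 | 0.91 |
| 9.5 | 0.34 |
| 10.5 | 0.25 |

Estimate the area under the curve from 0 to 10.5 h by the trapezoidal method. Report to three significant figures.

AUC = 23.9 µg/mL·h

Trapezoidal AUC_0→10.5:
  [0→3]: (7.58+2.85)/2 × 3 = 15.645
  [3→5]: (2.85+1.48)/2 × 2 = 4.33
  [5→5.5]: (1.48+1.26)/2 × 0.5 = 0.685
  [5.5→6.5]: (1.26+0.91)/2 × 1 = 1.085
  [6.5→9.5]: (0.91+0.34)/2 × 3 = 1.875
  [9.5→10.5]: (0.34+0.25)/2 × 1 = 0.295
  Sum = 23.915 µg/mL·h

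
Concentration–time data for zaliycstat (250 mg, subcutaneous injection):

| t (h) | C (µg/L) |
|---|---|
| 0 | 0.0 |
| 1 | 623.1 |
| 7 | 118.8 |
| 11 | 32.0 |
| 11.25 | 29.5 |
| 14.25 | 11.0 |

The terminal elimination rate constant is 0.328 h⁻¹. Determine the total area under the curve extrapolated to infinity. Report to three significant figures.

AUC = 2940 µg/L·h

Trapezoidal AUC_0→14.25:
  [0→1]: (0.0+623.1)/2 × 1 = 311.55
  [1→7]: (623.1+118.8)/2 × 6 = 2225.7
  [7→11]: (118.8+32.0)/2 × 4 = 301.6
  [11→11.25]: (32.0+29.5)/2 × 0.25 = 7.6875
  [11.25→14.25]: (29.5+11.0)/2 × 3 = 60.75
  Sum = 2907.2875 µg/L·h
Extrapolated tail: C_last / k_e = 11.0 / 0.328 = 33.537
AUC_0→∞ = 2907.2875 + 33.537 = 2940.8245 µg/L·h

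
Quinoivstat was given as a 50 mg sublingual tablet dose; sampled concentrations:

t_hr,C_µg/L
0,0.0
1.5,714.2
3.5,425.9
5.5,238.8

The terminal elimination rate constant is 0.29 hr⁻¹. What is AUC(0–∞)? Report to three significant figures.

Trapezoidal AUC_0→5.5:
  [0→1.5]: (0.0+714.2)/2 × 1.5 = 535.65
  [1.5→3.5]: (714.2+425.9)/2 × 2 = 1140.1
  [3.5→5.5]: (425.9+238.8)/2 × 2 = 664.7
  Sum = 2340.45 µg/L·hr
Extrapolated tail: C_last / k_e = 238.8 / 0.29 = 823.448
AUC_0→∞ = 2340.45 + 823.448 = 3163.898 µg/L·hr

AUC = 3160 µg/L·hr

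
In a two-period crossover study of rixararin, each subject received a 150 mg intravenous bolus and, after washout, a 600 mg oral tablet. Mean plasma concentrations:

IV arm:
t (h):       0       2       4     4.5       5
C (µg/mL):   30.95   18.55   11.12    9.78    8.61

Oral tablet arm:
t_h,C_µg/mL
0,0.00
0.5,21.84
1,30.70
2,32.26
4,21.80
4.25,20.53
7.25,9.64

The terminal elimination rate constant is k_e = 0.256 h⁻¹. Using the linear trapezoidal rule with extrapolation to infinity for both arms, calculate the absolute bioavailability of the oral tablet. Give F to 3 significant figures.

Trapezoidal AUC_0→5 (IV):
  [0→2]: (30.95+18.55)/2 × 2 = 49.5
  [2→4]: (18.55+11.12)/2 × 2 = 29.67
  [4→4.5]: (11.12+9.78)/2 × 0.5 = 5.225
  [4.5→5]: (9.78+8.61)/2 × 0.5 = 4.5975
  Sum = 88.9925 µg/mL·h
IV tail: 8.61/0.256 = 33.633; AUC_iv,0→∞ = 88.9925 + 33.633 = 122.6255 µg/mL·h
Trapezoidal AUC_0→7.25 (oral tablet):
  [0→0.5]: (0.00+21.84)/2 × 0.5 = 5.46
  [0.5→1]: (21.84+30.70)/2 × 0.5 = 13.135
  [1→2]: (30.70+32.26)/2 × 1 = 31.48
  [2→4]: (32.26+21.80)/2 × 2 = 54.06
  [4→4.25]: (21.80+20.53)/2 × 0.25 = 5.29125
  [4.25→7.25]: (20.53+9.64)/2 × 3 = 45.255
  Sum = 154.68125 µg/mL·h
oral tablet tail: 9.64/0.256 = 37.656; AUC_ev,0→∞ = 154.68125 + 37.656 = 192.33725 µg/mL·h
F = (AUC_ev/D_ev)/(AUC_iv/D_iv) = (192.33725/600)/(122.6255/150) = 0.320562/0.817503 = 0.3921

F = 0.392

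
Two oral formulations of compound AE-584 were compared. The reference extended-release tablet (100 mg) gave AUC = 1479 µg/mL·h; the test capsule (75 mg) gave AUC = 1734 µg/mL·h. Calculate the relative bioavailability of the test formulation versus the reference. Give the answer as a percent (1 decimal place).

F_rel = (AUC_test/D_test) / (AUC_ref/D_ref)
      = (1734/75) / (1479/100)
      = 23.12 / 14.79 = 1.5632 = 156.32%

F_rel = 156.3%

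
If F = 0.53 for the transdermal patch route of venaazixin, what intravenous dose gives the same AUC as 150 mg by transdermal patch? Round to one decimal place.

Systemic exposure from an extravascular dose = F × D_ev, so the equivalent IV dose is F × D_ev.
D_iv = F × D_ev = 0.53 × 150 = 79.5 mg

D_iv = 79.5 mg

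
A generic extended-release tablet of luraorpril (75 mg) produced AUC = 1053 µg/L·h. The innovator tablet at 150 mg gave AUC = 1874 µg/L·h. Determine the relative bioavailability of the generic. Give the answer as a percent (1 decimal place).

F_rel = 112.4%

F_rel = (AUC_test/D_test) / (AUC_ref/D_ref)
      = (1053/75) / (1874/150)
      = 14.04 / 12.4933 = 1.1238 = 112.38%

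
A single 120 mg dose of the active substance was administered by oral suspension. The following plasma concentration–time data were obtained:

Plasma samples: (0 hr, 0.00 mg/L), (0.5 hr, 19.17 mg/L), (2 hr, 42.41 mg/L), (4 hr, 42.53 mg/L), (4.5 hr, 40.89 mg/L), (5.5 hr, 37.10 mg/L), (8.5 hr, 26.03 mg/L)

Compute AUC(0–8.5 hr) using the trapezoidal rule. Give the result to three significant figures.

AUC = 290 mg/L·hr

Trapezoidal AUC_0→8.5:
  [0→0.5]: (0.00+19.17)/2 × 0.5 = 4.7925
  [0.5→2]: (19.17+42.41)/2 × 1.5 = 46.185
  [2→4]: (42.41+42.53)/2 × 2 = 84.94
  [4→4.5]: (42.53+40.89)/2 × 0.5 = 20.855
  [4.5→5.5]: (40.89+37.10)/2 × 1 = 38.995
  [5.5→8.5]: (37.10+26.03)/2 × 3 = 94.695
  Sum = 290.4625 mg/L·hr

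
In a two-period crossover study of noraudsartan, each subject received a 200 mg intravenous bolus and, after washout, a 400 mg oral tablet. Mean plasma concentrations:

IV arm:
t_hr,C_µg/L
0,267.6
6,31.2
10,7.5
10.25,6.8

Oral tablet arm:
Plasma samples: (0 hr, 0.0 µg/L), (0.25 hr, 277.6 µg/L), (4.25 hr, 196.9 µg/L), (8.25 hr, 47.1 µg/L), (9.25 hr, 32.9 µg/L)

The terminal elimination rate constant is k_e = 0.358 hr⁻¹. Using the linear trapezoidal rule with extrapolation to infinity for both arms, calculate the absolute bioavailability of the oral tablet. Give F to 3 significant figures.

Trapezoidal AUC_0→10.25 (IV):
  [0→6]: (267.6+31.2)/2 × 6 = 896.4
  [6→10]: (31.2+7.5)/2 × 4 = 77.4
  [10→10.25]: (7.5+6.8)/2 × 0.25 = 1.7875
  Sum = 975.5875 µg/L·hr
IV tail: 6.8/0.358 = 18.994; AUC_iv,0→∞ = 975.5875 + 18.994 = 994.5815 µg/L·hr
Trapezoidal AUC_0→9.25 (oral tablet):
  [0→0.25]: (0.0+277.6)/2 × 0.25 = 34.7
  [0.25→4.25]: (277.6+196.9)/2 × 4 = 949.0
  [4.25→8.25]: (196.9+47.1)/2 × 4 = 488.0
  [8.25→9.25]: (47.1+32.9)/2 × 1 = 40.0
  Sum = 1511.7 µg/L·hr
oral tablet tail: 32.9/0.358 = 91.899; AUC_ev,0→∞ = 1511.7 + 91.899 = 1603.599 µg/L·hr
F = (AUC_ev/D_ev)/(AUC_iv/D_iv) = (1603.599/400)/(994.5815/200) = 4.0089975/4.9729075 = 0.8062

F = 0.806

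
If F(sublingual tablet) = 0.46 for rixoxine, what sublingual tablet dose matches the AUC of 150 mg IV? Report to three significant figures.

For equal systemic exposure: F × D_ev = D_iv
D_ev = D_iv / F = 150 / 0.46 = 326.087 mg

D_sublingual = 326 mg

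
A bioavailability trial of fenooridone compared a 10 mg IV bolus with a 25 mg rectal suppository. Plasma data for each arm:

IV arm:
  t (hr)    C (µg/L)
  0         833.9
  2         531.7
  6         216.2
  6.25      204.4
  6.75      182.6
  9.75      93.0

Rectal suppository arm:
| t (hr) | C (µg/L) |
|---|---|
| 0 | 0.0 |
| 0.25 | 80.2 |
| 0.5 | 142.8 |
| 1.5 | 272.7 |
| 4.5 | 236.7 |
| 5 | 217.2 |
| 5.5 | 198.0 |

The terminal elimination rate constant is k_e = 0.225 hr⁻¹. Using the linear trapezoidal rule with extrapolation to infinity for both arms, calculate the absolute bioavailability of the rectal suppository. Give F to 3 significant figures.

F = 0.220

Trapezoidal AUC_0→9.75 (IV):
  [0→2]: (833.9+531.7)/2 × 2 = 1365.6
  [2→6]: (531.7+216.2)/2 × 4 = 1495.8
  [6→6.25]: (216.2+204.4)/2 × 0.25 = 52.575
  [6.25→6.75]: (204.4+182.6)/2 × 0.5 = 96.75
  [6.75→9.75]: (182.6+93.0)/2 × 3 = 413.4
  Sum = 3424.125 µg/L·hr
IV tail: 93.0/0.225 = 413.333; AUC_iv,0→∞ = 3424.125 + 413.333 = 3837.458 µg/L·hr
Trapezoidal AUC_0→5.5 (rectal suppository):
  [0→0.25]: (0.0+80.2)/2 × 0.25 = 10.025
  [0.25→0.5]: (80.2+142.8)/2 × 0.25 = 27.875
  [0.5→1.5]: (142.8+272.7)/2 × 1 = 207.75
  [1.5→4.5]: (272.7+236.7)/2 × 3 = 764.1
  [4.5→5]: (236.7+217.2)/2 × 0.5 = 113.475
  [5→5.5]: (217.2+198.0)/2 × 0.5 = 103.8
  Sum = 1227.025 µg/L·hr
rectal suppository tail: 198.0/0.225 = 880.000; AUC_ev,0→∞ = 1227.025 + 880.000 = 2107.025 µg/L·hr
F = (AUC_ev/D_ev)/(AUC_iv/D_iv) = (2107.025/25)/(3837.458/10) = 84.281/383.7458 = 0.2196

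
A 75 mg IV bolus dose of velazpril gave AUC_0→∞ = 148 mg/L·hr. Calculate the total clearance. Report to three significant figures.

CL = 0.507 L/hr

CL = Dose_iv / AUC_0→∞
   = 75 / 148 = 0.506757 L/hr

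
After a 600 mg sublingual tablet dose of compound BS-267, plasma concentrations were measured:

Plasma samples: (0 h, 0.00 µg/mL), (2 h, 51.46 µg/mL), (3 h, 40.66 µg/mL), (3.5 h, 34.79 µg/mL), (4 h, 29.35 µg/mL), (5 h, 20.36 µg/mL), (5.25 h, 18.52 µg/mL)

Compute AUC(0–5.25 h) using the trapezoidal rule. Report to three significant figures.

Trapezoidal AUC_0→5.25:
  [0→2]: (0.00+51.46)/2 × 2 = 51.46
  [2→3]: (51.46+40.66)/2 × 1 = 46.06
  [3→3.5]: (40.66+34.79)/2 × 0.5 = 18.8625
  [3.5→4]: (34.79+29.35)/2 × 0.5 = 16.035
  [4→5]: (29.35+20.36)/2 × 1 = 24.855
  [5→5.25]: (20.36+18.52)/2 × 0.25 = 4.86
  Sum = 162.1325 µg/mL·h

AUC = 162 µg/mL·h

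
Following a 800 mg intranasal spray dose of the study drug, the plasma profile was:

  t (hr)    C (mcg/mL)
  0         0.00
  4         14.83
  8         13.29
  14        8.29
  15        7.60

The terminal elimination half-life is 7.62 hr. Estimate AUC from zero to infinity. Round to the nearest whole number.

Trapezoidal AUC_0→15:
  [0→4]: (0.00+14.83)/2 × 4 = 29.66
  [4→8]: (14.83+13.29)/2 × 4 = 56.24
  [8→14]: (13.29+8.29)/2 × 6 = 64.74
  [14→15]: (8.29+7.60)/2 × 1 = 7.945
  Sum = 158.585 mcg/mL·hr
k_e = ln2 / t½ = 0.693147 / 7.62 = 0.0910 hr^-1
Extrapolated tail: C_last / k_e = 7.60 / 0.091 = 83.516
AUC_0→∞ = 158.585 + 83.516 = 242.101 mcg/mL·hr

AUC = 242 mcg/mL·hr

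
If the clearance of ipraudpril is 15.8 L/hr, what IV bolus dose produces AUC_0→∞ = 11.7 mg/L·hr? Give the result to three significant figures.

Dose_iv = CL × AUC_0→∞
     = 15.8 × 11.7 = 184.86 mg

Dose = 185 mg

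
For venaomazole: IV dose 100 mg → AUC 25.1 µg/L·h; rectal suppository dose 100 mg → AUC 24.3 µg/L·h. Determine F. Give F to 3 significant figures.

F = (AUC_ev / D_ev) / (AUC_iv / D_iv)
  = (24.3/100) / (25.1/100)
  = 0.243 / 0.251 = 0.9681

F = 0.968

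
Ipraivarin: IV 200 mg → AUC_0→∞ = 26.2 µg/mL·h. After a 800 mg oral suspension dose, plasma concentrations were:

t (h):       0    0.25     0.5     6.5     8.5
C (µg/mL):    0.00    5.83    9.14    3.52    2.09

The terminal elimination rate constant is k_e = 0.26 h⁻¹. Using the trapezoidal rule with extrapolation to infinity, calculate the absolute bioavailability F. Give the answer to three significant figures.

Trapezoidal AUC_0→8.5 (oral suspension):
  [0→0.25]: (0.00+5.83)/2 × 0.25 = 0.72875
  [0.25→0.5]: (5.83+9.14)/2 × 0.25 = 1.87125
  [0.5→6.5]: (9.14+3.52)/2 × 6 = 37.98
  [6.5→8.5]: (3.52+2.09)/2 × 2 = 5.61
  Sum = 46.19 µg/mL·h
Tail: C_last/k_e = 2.09/0.26 = 8.038
AUC_0→∞ (oral suspension) = 46.19 + 8.038 = 54.228 µg/mL·h
F = (AUC_ev/D_ev)/(AUC_iv/D_iv) = (54.228/800)/(26.2/200) = 0.067785/0.131 = 0.5174

F = 0.517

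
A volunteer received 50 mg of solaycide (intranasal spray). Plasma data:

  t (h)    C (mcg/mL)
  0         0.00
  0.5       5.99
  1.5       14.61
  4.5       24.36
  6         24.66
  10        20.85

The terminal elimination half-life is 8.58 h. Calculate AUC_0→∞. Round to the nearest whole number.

Trapezoidal AUC_0→10:
  [0→0.5]: (0.00+5.99)/2 × 0.5 = 1.4975
  [0.5→1.5]: (5.99+14.61)/2 × 1 = 10.3
  [1.5→4.5]: (14.61+24.36)/2 × 3 = 58.455
  [4.5→6]: (24.36+24.66)/2 × 1.5 = 36.765
  [6→10]: (24.66+20.85)/2 × 4 = 91.02
  Sum = 198.0375 mcg/mL·h
k_e = ln2 / t½ = 0.693147 / 8.58 = 0.0808 h^-1
Extrapolated tail: C_last / k_e = 20.85 / 0.0808 = 258.045
AUC_0→∞ = 198.0375 + 258.045 = 456.0825 mcg/mL·h

AUC = 456 mcg/mL·h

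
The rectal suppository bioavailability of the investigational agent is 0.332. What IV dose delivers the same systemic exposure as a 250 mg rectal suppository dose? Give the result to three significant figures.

Systemic exposure from an extravascular dose = F × D_ev, so the equivalent IV dose is F × D_ev.
D_iv = F × D_ev = 0.332 × 250 = 83 mg

D_iv = 83.0 mg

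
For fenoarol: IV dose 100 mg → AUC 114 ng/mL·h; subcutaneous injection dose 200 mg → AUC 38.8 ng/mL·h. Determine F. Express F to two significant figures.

F = 0.17

F = (AUC_ev / D_ev) / (AUC_iv / D_iv)
  = (38.8/200) / (114/100)
  = 0.194 / 1.14 = 0.1702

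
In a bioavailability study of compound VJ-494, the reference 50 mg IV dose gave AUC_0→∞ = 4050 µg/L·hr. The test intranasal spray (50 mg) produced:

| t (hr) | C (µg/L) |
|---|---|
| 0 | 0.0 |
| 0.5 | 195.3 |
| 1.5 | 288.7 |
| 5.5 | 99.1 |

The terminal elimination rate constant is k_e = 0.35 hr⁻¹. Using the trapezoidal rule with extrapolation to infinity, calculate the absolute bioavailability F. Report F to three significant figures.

Trapezoidal AUC_0→5.5 (intranasal spray):
  [0→0.5]: (0.0+195.3)/2 × 0.5 = 48.825
  [0.5→1.5]: (195.3+288.7)/2 × 1 = 242.0
  [1.5→5.5]: (288.7+99.1)/2 × 4 = 775.6
  Sum = 1066.425 µg/L·hr
Tail: C_last/k_e = 99.1/0.35 = 283.143
AUC_0→∞ (intranasal spray) = 1066.425 + 283.143 = 1349.568 µg/L·hr
F = (AUC_ev/D_ev)/(AUC_iv/D_iv) = (1349.568/50)/(4050/50) = 26.99136/81 = 0.3332

F = 0.333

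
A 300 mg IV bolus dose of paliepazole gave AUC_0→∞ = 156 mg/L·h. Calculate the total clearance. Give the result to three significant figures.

CL = Dose_iv / AUC_0→∞
   = 300 / 156 = 1.92308 L/h

CL = 1.92 L/h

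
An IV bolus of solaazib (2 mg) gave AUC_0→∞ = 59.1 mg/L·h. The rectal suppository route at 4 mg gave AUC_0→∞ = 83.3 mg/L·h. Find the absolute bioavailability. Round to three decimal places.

F = (AUC_ev / D_ev) / (AUC_iv / D_iv)
  = (83.3/4) / (59.1/2)
  = 20.825 / 29.55 = 0.7047

F = 0.705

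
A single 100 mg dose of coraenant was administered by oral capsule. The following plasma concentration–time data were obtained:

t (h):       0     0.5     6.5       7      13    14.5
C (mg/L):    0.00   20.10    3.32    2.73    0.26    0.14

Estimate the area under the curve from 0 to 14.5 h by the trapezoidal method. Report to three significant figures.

Trapezoidal AUC_0→14.5:
  [0→0.5]: (0.00+20.10)/2 × 0.5 = 5.025
  [0.5→6.5]: (20.10+3.32)/2 × 6 = 70.26
  [6.5→7]: (3.32+2.73)/2 × 0.5 = 1.5125
  [7→13]: (2.73+0.26)/2 × 6 = 8.97
  [13→14.5]: (0.26+0.14)/2 × 1.5 = 0.3
  Sum = 86.0675 mg/L·h

AUC = 86.1 mg/L·h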